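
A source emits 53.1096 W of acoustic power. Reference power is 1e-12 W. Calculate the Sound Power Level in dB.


Given values:
  W = 53.1096 W
  W_ref = 1e-12 W
Formula: SWL = 10 * log10(W / W_ref)
Compute ratio: W / W_ref = 53109600000000
Compute log10: log10(53109600000000) = 13.725173
Multiply: SWL = 10 * 13.725173 = 137.25

137.25 dB


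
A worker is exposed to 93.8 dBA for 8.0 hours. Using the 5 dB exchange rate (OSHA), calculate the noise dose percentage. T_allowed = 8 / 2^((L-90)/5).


Given values:
  L = 93.8 dBA, T = 8.0 hours
Formula: T_allowed = 8 / 2^((L - 90) / 5)
Compute exponent: (93.8 - 90) / 5 = 0.76
Compute 2^(0.76) = 1.693491
T_allowed = 8 / 1.693491 = 4.72397 hours
Dose = (T / T_allowed) * 100
Dose = (8.0 / 4.72397) * 100 = 169.35

169.35 %


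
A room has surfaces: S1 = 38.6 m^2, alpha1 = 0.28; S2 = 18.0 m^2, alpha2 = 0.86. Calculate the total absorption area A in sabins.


Given surfaces:
  Surface 1: 38.6 * 0.28 = 10.808
  Surface 2: 18.0 * 0.86 = 15.48
Formula: A = sum(Si * alpha_i)
A = 10.808 + 15.48
A = 26.29

26.29 sabins


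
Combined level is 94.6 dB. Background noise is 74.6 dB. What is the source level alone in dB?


Given values:
  L_total = 94.6 dB, L_bg = 74.6 dB
Formula: L_source = 10 * log10(10^(L_total/10) - 10^(L_bg/10))
Convert to linear:
  10^(94.6/10) = 2884031503.1266
  10^(74.6/10) = 28840315.0313
Difference: 2884031503.1266 - 28840315.0313 = 2855191188.0953
L_source = 10 * log10(2855191188.0953) = 94.56

94.56 dB


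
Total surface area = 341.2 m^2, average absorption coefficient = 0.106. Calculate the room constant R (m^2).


Given values:
  S = 341.2 m^2, alpha = 0.106
Formula: R = S * alpha / (1 - alpha)
Numerator: 341.2 * 0.106 = 36.1672
Denominator: 1 - 0.106 = 0.894
R = 36.1672 / 0.894 = 40.46

40.46 m^2


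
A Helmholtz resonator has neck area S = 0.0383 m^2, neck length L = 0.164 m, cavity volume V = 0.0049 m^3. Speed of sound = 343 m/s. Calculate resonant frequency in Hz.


Given values:
  S = 0.0383 m^2, L = 0.164 m, V = 0.0049 m^3, c = 343 m/s
Formula: f = (c / (2*pi)) * sqrt(S / (V * L))
Compute V * L = 0.0049 * 0.164 = 0.0008036
Compute S / (V * L) = 0.0383 / 0.0008036 = 47.6605
Compute sqrt(47.6605) = 6.903658
Compute c / (2*pi) = 343 / 6.283185 = 54.590148
f = 54.590148 * 6.903658 = 376.87

376.87 Hz


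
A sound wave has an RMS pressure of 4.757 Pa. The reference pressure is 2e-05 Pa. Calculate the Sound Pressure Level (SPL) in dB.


Given values:
  p = 4.757 Pa
  p_ref = 2e-05 Pa
Formula: SPL = 20 * log10(p / p_ref)
Compute ratio: p / p_ref = 4.757 / 2e-05 = 237850
Compute log10: log10(237850) = 5.376303
Multiply: SPL = 20 * 5.376303 = 107.53

107.53 dB


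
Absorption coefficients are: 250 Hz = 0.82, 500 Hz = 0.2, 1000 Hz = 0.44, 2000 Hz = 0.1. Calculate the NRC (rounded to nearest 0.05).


Given values:
  a_250 = 0.82, a_500 = 0.2
  a_1000 = 0.44, a_2000 = 0.1
Formula: NRC = (a250 + a500 + a1000 + a2000) / 4
Sum = 0.82 + 0.2 + 0.44 + 0.1 = 1.56
NRC = 1.56 / 4 = 0.39
Rounded to nearest 0.05: 0.4

0.4


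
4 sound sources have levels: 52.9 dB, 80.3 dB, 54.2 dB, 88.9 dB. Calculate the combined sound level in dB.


Formula: L_total = 10 * log10( sum(10^(Li/10)) )
  Source 1: 10^(52.9/10) = 194984.46
  Source 2: 10^(80.3/10) = 107151930.5238
  Source 3: 10^(54.2/10) = 263026.7992
  Source 4: 10^(88.9/10) = 776247116.6287
Sum of linear values = 883857058.4117
L_total = 10 * log10(883857058.4117) = 89.46

89.46 dB


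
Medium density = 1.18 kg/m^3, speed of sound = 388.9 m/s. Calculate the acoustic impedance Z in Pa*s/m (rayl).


Given values:
  rho = 1.18 kg/m^3
  c = 388.9 m/s
Formula: Z = rho * c
Z = 1.18 * 388.9
Z = 458.9

458.9 rayl


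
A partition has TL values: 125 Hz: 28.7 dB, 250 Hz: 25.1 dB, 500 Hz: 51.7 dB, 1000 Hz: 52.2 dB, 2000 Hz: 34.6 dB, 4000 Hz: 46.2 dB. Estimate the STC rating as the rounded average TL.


Given TL values at each frequency:
  125 Hz: 28.7 dB
  250 Hz: 25.1 dB
  500 Hz: 51.7 dB
  1000 Hz: 52.2 dB
  2000 Hz: 34.6 dB
  4000 Hz: 46.2 dB
Formula: STC ~ round(average of TL values)
Sum = 28.7 + 25.1 + 51.7 + 52.2 + 34.6 + 46.2 = 238.5
Average = 238.5 / 6 = 39.75
Rounded: 40

40


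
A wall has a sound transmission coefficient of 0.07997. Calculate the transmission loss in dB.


Given values:
  tau = 0.07997
Formula: TL = 10 * log10(1 / tau)
Compute 1 / tau = 1 / 0.07997 = 12.5047
Compute log10(12.5047) = 1.097073
TL = 10 * 1.097073 = 10.97

10.97 dB


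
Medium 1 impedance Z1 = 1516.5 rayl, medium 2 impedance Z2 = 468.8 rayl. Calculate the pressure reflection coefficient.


Given values:
  Z1 = 1516.5 rayl, Z2 = 468.8 rayl
Formula: R = (Z2 - Z1) / (Z2 + Z1)
Numerator: Z2 - Z1 = 468.8 - 1516.5 = -1047.7
Denominator: Z2 + Z1 = 468.8 + 1516.5 = 1985.3
R = -1047.7 / 1985.3 = -0.5277

-0.5277


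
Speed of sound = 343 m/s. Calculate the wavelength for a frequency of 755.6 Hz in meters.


Given values:
  c = 343 m/s, f = 755.6 Hz
Formula: lambda = c / f
lambda = 343 / 755.6
lambda = 0.4539

0.4539 m


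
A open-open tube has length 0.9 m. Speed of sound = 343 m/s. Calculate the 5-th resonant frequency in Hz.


Given values:
  Tube type: open-open, L = 0.9 m, c = 343 m/s, n = 5
Formula: f_n = n * c / (2 * L)
Compute 2 * L = 2 * 0.9 = 1.8
f = 5 * 343 / 1.8
f = 952.78

952.78 Hz


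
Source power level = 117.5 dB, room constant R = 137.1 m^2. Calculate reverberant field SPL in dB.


Given values:
  Lw = 117.5 dB, R = 137.1 m^2
Formula: SPL = Lw + 10 * log10(4 / R)
Compute 4 / R = 4 / 137.1 = 0.029176
Compute 10 * log10(0.029176) = -15.3497
SPL = 117.5 + (-15.3497) = 102.15

102.15 dB


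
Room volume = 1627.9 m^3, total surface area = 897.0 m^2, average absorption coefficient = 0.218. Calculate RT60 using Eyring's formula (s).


Given values:
  V = 1627.9 m^3, S = 897.0 m^2, alpha = 0.218
Formula: RT60 = 0.161 * V / (-S * ln(1 - alpha))
Compute ln(1 - 0.218) = ln(0.782) = -0.245901
Denominator: -897.0 * -0.245901 = 220.5732
Numerator: 0.161 * 1627.9 = 262.0919
RT60 = 262.0919 / 220.5732 = 1.188

1.188 s


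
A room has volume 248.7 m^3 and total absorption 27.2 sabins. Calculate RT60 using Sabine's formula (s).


Given values:
  V = 248.7 m^3
  A = 27.2 sabins
Formula: RT60 = 0.161 * V / A
Numerator: 0.161 * 248.7 = 40.0407
RT60 = 40.0407 / 27.2 = 1.472

1.472 s


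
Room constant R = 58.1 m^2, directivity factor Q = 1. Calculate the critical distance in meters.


Given values:
  R = 58.1 m^2, Q = 1
Formula: d_c = 0.141 * sqrt(Q * R)
Compute Q * R = 1 * 58.1 = 58.1
Compute sqrt(58.1) = 7.6223
d_c = 0.141 * 7.6223 = 1.075

1.075 m


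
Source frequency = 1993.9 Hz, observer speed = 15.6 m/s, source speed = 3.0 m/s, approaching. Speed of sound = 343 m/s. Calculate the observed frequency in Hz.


Given values:
  f_s = 1993.9 Hz, v_o = 15.6 m/s, v_s = 3.0 m/s
  Direction: approaching
Formula: f_o = f_s * (c + v_o) / (c - v_s)
Numerator: c + v_o = 343 + 15.6 = 358.6
Denominator: c - v_s = 343 - 3.0 = 340.0
f_o = 1993.9 * 358.6 / 340.0 = 2102.98

2102.98 Hz


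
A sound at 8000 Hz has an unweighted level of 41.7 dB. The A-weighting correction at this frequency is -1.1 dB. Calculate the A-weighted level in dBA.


Given values:
  SPL = 41.7 dB
  A-weighting at 8000 Hz = -1.1 dB
Formula: L_A = SPL + A_weight
L_A = 41.7 + (-1.1)
L_A = 40.6

40.6 dBA


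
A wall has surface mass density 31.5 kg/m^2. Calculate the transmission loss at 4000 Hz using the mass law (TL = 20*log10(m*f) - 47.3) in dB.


Given values:
  m = 31.5 kg/m^2, f = 4000 Hz
Formula: TL = 20 * log10(m * f) - 47.3
Compute m * f = 31.5 * 4000 = 126000.0
Compute log10(126000.0) = 5.100371
Compute 20 * 5.100371 = 102.0074
TL = 102.0074 - 47.3 = 54.71

54.71 dB


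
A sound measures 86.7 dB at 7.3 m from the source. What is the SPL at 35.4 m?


Given values:
  SPL1 = 86.7 dB, r1 = 7.3 m, r2 = 35.4 m
Formula: SPL2 = SPL1 - 20 * log10(r2 / r1)
Compute ratio: r2 / r1 = 35.4 / 7.3 = 4.8493
Compute log10: log10(4.8493) = 0.685679
Compute drop: 20 * 0.685679 = 13.7136
SPL2 = 86.7 - 13.7136 = 72.99

72.99 dB


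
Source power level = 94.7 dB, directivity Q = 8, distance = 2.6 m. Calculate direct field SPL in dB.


Given values:
  Lw = 94.7 dB, Q = 8, r = 2.6 m
Formula: SPL = Lw + 10 * log10(Q / (4 * pi * r^2))
Compute 4 * pi * r^2 = 4 * pi * 2.6^2 = 84.9487
Compute Q / denom = 8 / 84.9487 = 0.09417448
Compute 10 * log10(0.09417448) = -10.2607
SPL = 94.7 + (-10.2607) = 84.44

84.44 dB


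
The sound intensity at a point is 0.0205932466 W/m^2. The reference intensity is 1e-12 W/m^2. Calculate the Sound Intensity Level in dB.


Given values:
  I = 0.0205932466 W/m^2
  I_ref = 1e-12 W/m^2
Formula: SIL = 10 * log10(I / I_ref)
Compute ratio: I / I_ref = 20593246600
Compute log10: log10(20593246600) = 10.313725
Multiply: SIL = 10 * 10.313725 = 103.14

103.14 dB


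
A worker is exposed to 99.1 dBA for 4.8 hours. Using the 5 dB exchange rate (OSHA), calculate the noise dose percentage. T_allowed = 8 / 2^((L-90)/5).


Given values:
  L = 99.1 dBA, T = 4.8 hours
Formula: T_allowed = 8 / 2^((L - 90) / 5)
Compute exponent: (99.1 - 90) / 5 = 1.82
Compute 2^(1.82) = 3.530812
T_allowed = 8 / 3.530812 = 2.265768 hours
Dose = (T / T_allowed) * 100
Dose = (4.8 / 2.265768) * 100 = 211.85

211.85 %


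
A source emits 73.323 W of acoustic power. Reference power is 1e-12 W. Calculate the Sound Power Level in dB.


Given values:
  W = 73.323 W
  W_ref = 1e-12 W
Formula: SWL = 10 * log10(W / W_ref)
Compute ratio: W / W_ref = 73323000000000
Compute log10: log10(73323000000000) = 13.86524
Multiply: SWL = 10 * 13.86524 = 138.65

138.65 dB


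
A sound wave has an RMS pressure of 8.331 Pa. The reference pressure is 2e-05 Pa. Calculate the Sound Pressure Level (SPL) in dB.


Given values:
  p = 8.331 Pa
  p_ref = 2e-05 Pa
Formula: SPL = 20 * log10(p / p_ref)
Compute ratio: p / p_ref = 8.331 / 2e-05 = 416550
Compute log10: log10(416550) = 5.619667
Multiply: SPL = 20 * 5.619667 = 112.39

112.39 dB


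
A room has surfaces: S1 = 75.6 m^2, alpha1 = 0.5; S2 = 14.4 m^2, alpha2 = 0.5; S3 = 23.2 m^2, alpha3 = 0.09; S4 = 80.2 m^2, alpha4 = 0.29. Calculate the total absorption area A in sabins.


Given surfaces:
  Surface 1: 75.6 * 0.5 = 37.8
  Surface 2: 14.4 * 0.5 = 7.2
  Surface 3: 23.2 * 0.09 = 2.088
  Surface 4: 80.2 * 0.29 = 23.258
Formula: A = sum(Si * alpha_i)
A = 37.8 + 7.2 + 2.088 + 23.258
A = 70.35

70.35 sabins


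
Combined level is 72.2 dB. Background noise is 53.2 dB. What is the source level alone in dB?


Given values:
  L_total = 72.2 dB, L_bg = 53.2 dB
Formula: L_source = 10 * log10(10^(L_total/10) - 10^(L_bg/10))
Convert to linear:
  10^(72.2/10) = 16595869.0744
  10^(53.2/10) = 208929.6131
Difference: 16595869.0744 - 208929.6131 = 16386939.4613
L_source = 10 * log10(16386939.4613) = 72.14

72.14 dB


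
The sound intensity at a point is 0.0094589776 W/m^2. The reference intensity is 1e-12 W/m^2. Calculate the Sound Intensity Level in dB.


Given values:
  I = 0.0094589776 W/m^2
  I_ref = 1e-12 W/m^2
Formula: SIL = 10 * log10(I / I_ref)
Compute ratio: I / I_ref = 9458977600
Compute log10: log10(9458977600) = 9.975844
Multiply: SIL = 10 * 9.975844 = 99.76

99.76 dB


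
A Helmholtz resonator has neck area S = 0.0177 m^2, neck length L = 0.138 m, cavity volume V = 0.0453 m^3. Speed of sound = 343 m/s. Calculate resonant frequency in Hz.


Given values:
  S = 0.0177 m^2, L = 0.138 m, V = 0.0453 m^3, c = 343 m/s
Formula: f = (c / (2*pi)) * sqrt(S / (V * L))
Compute V * L = 0.0453 * 0.138 = 0.0062514
Compute S / (V * L) = 0.0177 / 0.0062514 = 2.8314
Compute sqrt(2.8314) = 1.682676
Compute c / (2*pi) = 343 / 6.283185 = 54.590148
f = 54.590148 * 1.682676 = 91.86

91.86 Hz


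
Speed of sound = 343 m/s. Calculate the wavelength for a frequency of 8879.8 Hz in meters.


Given values:
  c = 343 m/s, f = 8879.8 Hz
Formula: lambda = c / f
lambda = 343 / 8879.8
lambda = 0.0386

0.0386 m


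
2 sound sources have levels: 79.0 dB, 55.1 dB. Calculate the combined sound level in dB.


Formula: L_total = 10 * log10( sum(10^(Li/10)) )
  Source 1: 10^(79.0/10) = 79432823.4724
  Source 2: 10^(55.1/10) = 323593.6569
Sum of linear values = 79756417.1293
L_total = 10 * log10(79756417.1293) = 79.02

79.02 dB


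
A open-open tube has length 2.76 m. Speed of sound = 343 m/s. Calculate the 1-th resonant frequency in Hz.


Given values:
  Tube type: open-open, L = 2.76 m, c = 343 m/s, n = 1
Formula: f_n = n * c / (2 * L)
Compute 2 * L = 2 * 2.76 = 5.52
f = 1 * 343 / 5.52
f = 62.14

62.14 Hz


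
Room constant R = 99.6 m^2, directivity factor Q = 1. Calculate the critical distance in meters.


Given values:
  R = 99.6 m^2, Q = 1
Formula: d_c = 0.141 * sqrt(Q * R)
Compute Q * R = 1 * 99.6 = 99.6
Compute sqrt(99.6) = 9.98
d_c = 0.141 * 9.98 = 1.407

1.407 m


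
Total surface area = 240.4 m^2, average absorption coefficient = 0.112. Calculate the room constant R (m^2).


Given values:
  S = 240.4 m^2, alpha = 0.112
Formula: R = S * alpha / (1 - alpha)
Numerator: 240.4 * 0.112 = 26.9248
Denominator: 1 - 0.112 = 0.888
R = 26.9248 / 0.888 = 30.32

30.32 m^2


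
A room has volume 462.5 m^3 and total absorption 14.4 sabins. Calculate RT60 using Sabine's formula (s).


Given values:
  V = 462.5 m^3
  A = 14.4 sabins
Formula: RT60 = 0.161 * V / A
Numerator: 0.161 * 462.5 = 74.4625
RT60 = 74.4625 / 14.4 = 5.171

5.171 s


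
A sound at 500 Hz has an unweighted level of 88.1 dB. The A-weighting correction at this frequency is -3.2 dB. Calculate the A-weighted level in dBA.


Given values:
  SPL = 88.1 dB
  A-weighting at 500 Hz = -3.2 dB
Formula: L_A = SPL + A_weight
L_A = 88.1 + (-3.2)
L_A = 84.9

84.9 dBA


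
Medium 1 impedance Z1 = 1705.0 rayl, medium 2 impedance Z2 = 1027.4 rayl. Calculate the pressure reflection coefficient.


Given values:
  Z1 = 1705.0 rayl, Z2 = 1027.4 rayl
Formula: R = (Z2 - Z1) / (Z2 + Z1)
Numerator: Z2 - Z1 = 1027.4 - 1705.0 = -677.6
Denominator: Z2 + Z1 = 1027.4 + 1705.0 = 2732.4
R = -677.6 / 2732.4 = -0.248

-0.248


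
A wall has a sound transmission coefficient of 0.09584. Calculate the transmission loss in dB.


Given values:
  tau = 0.09584
Formula: TL = 10 * log10(1 / tau)
Compute 1 / tau = 1 / 0.09584 = 10.4341
Compute log10(10.4341) = 1.018455
TL = 10 * 1.018455 = 10.18

10.18 dB


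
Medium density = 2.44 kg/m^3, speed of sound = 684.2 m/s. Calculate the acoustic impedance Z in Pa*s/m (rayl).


Given values:
  rho = 2.44 kg/m^3
  c = 684.2 m/s
Formula: Z = rho * c
Z = 2.44 * 684.2
Z = 1669.45

1669.45 rayl


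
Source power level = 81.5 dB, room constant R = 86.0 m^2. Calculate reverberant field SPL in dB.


Given values:
  Lw = 81.5 dB, R = 86.0 m^2
Formula: SPL = Lw + 10 * log10(4 / R)
Compute 4 / R = 4 / 86.0 = 0.046512
Compute 10 * log10(0.046512) = -13.3243
SPL = 81.5 + (-13.3243) = 68.18

68.18 dB


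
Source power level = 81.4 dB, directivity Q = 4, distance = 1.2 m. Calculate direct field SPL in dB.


Given values:
  Lw = 81.4 dB, Q = 4, r = 1.2 m
Formula: SPL = Lw + 10 * log10(Q / (4 * pi * r^2))
Compute 4 * pi * r^2 = 4 * pi * 1.2^2 = 18.0956
Compute Q / denom = 4 / 18.0956 = 0.22104821
Compute 10 * log10(0.22104821) = -6.5551
SPL = 81.4 + (-6.5551) = 74.84

74.84 dB


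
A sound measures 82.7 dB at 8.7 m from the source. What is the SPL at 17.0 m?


Given values:
  SPL1 = 82.7 dB, r1 = 8.7 m, r2 = 17.0 m
Formula: SPL2 = SPL1 - 20 * log10(r2 / r1)
Compute ratio: r2 / r1 = 17.0 / 8.7 = 1.954
Compute log10: log10(1.954) = 0.290925
Compute drop: 20 * 0.290925 = 5.8185
SPL2 = 82.7 - 5.8185 = 76.88

76.88 dB


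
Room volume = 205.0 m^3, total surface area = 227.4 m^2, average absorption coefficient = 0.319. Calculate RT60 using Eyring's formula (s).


Given values:
  V = 205.0 m^3, S = 227.4 m^2, alpha = 0.319
Formula: RT60 = 0.161 * V / (-S * ln(1 - alpha))
Compute ln(1 - 0.319) = ln(0.681) = -0.384193
Denominator: -227.4 * -0.384193 = 87.3655
Numerator: 0.161 * 205.0 = 33.005
RT60 = 33.005 / 87.3655 = 0.378

0.378 s


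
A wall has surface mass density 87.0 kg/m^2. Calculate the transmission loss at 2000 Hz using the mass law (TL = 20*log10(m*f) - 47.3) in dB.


Given values:
  m = 87.0 kg/m^2, f = 2000 Hz
Formula: TL = 20 * log10(m * f) - 47.3
Compute m * f = 87.0 * 2000 = 174000.0
Compute log10(174000.0) = 5.240549
Compute 20 * 5.240549 = 104.811
TL = 104.811 - 47.3 = 57.51

57.51 dB


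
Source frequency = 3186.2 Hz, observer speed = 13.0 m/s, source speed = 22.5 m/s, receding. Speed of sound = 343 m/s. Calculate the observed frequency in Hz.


Given values:
  f_s = 3186.2 Hz, v_o = 13.0 m/s, v_s = 22.5 m/s
  Direction: receding
Formula: f_o = f_s * (c - v_o) / (c + v_s)
Numerator: c - v_o = 343 - 13.0 = 330.0
Denominator: c + v_s = 343 + 22.5 = 365.5
f_o = 3186.2 * 330.0 / 365.5 = 2876.73

2876.73 Hz


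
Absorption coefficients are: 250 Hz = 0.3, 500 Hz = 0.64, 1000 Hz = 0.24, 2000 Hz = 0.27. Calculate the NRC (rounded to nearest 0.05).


Given values:
  a_250 = 0.3, a_500 = 0.64
  a_1000 = 0.24, a_2000 = 0.27
Formula: NRC = (a250 + a500 + a1000 + a2000) / 4
Sum = 0.3 + 0.64 + 0.24 + 0.27 = 1.45
NRC = 1.45 / 4 = 0.3625
Rounded to nearest 0.05: 0.35

0.35


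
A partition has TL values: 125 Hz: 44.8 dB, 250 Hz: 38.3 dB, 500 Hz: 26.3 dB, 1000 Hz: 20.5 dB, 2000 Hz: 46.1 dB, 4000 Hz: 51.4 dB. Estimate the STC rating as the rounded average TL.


Given TL values at each frequency:
  125 Hz: 44.8 dB
  250 Hz: 38.3 dB
  500 Hz: 26.3 dB
  1000 Hz: 20.5 dB
  2000 Hz: 46.1 dB
  4000 Hz: 51.4 dB
Formula: STC ~ round(average of TL values)
Sum = 44.8 + 38.3 + 26.3 + 20.5 + 46.1 + 51.4 = 227.4
Average = 227.4 / 6 = 37.9
Rounded: 38

38


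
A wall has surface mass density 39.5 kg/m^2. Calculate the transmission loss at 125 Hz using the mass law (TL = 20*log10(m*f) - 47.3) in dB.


Given values:
  m = 39.5 kg/m^2, f = 125 Hz
Formula: TL = 20 * log10(m * f) - 47.3
Compute m * f = 39.5 * 125 = 4937.5
Compute log10(4937.5) = 3.693507
Compute 20 * 3.693507 = 73.8701
TL = 73.8701 - 47.3 = 26.57

26.57 dB


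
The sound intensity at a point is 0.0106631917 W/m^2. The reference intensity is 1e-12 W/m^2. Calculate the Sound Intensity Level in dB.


Given values:
  I = 0.0106631917 W/m^2
  I_ref = 1e-12 W/m^2
Formula: SIL = 10 * log10(I / I_ref)
Compute ratio: I / I_ref = 10663191700
Compute log10: log10(10663191700) = 10.027887
Multiply: SIL = 10 * 10.027887 = 100.28

100.28 dB


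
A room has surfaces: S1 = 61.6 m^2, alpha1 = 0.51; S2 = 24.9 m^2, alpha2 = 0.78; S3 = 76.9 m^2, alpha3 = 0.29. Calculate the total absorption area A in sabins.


Given surfaces:
  Surface 1: 61.6 * 0.51 = 31.416
  Surface 2: 24.9 * 0.78 = 19.422
  Surface 3: 76.9 * 0.29 = 22.301
Formula: A = sum(Si * alpha_i)
A = 31.416 + 19.422 + 22.301
A = 73.14

73.14 sabins


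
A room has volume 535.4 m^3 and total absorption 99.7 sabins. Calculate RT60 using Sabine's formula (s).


Given values:
  V = 535.4 m^3
  A = 99.7 sabins
Formula: RT60 = 0.161 * V / A
Numerator: 0.161 * 535.4 = 86.1994
RT60 = 86.1994 / 99.7 = 0.865

0.865 s


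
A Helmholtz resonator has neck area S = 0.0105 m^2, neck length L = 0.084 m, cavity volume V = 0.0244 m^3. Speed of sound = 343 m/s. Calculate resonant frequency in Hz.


Given values:
  S = 0.0105 m^2, L = 0.084 m, V = 0.0244 m^3, c = 343 m/s
Formula: f = (c / (2*pi)) * sqrt(S / (V * L))
Compute V * L = 0.0244 * 0.084 = 0.0020496
Compute S / (V * L) = 0.0105 / 0.0020496 = 5.123
Compute sqrt(5.123) = 2.263405
Compute c / (2*pi) = 343 / 6.283185 = 54.590148
f = 54.590148 * 2.263405 = 123.56

123.56 Hz


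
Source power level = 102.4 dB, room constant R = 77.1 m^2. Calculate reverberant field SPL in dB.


Given values:
  Lw = 102.4 dB, R = 77.1 m^2
Formula: SPL = Lw + 10 * log10(4 / R)
Compute 4 / R = 4 / 77.1 = 0.051881
Compute 10 * log10(0.051881) = -12.8499
SPL = 102.4 + (-12.8499) = 89.55

89.55 dB


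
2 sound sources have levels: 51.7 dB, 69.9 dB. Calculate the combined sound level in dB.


Formula: L_total = 10 * log10( sum(10^(Li/10)) )
  Source 1: 10^(51.7/10) = 147910.8388
  Source 2: 10^(69.9/10) = 9772372.2096
Sum of linear values = 9920283.0484
L_total = 10 * log10(9920283.0484) = 69.97

69.97 dB


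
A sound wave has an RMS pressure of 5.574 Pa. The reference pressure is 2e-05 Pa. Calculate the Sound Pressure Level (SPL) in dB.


Given values:
  p = 5.574 Pa
  p_ref = 2e-05 Pa
Formula: SPL = 20 * log10(p / p_ref)
Compute ratio: p / p_ref = 5.574 / 2e-05 = 278700
Compute log10: log10(278700) = 5.445137
Multiply: SPL = 20 * 5.445137 = 108.9

108.9 dB


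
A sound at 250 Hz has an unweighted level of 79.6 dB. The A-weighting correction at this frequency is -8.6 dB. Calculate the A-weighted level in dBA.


Given values:
  SPL = 79.6 dB
  A-weighting at 250 Hz = -8.6 dB
Formula: L_A = SPL + A_weight
L_A = 79.6 + (-8.6)
L_A = 71.0

71.0 dBA


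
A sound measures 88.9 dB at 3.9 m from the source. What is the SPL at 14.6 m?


Given values:
  SPL1 = 88.9 dB, r1 = 3.9 m, r2 = 14.6 m
Formula: SPL2 = SPL1 - 20 * log10(r2 / r1)
Compute ratio: r2 / r1 = 14.6 / 3.9 = 3.7436
Compute log10: log10(3.7436) = 0.573289
Compute drop: 20 * 0.573289 = 11.4658
SPL2 = 88.9 - 11.4658 = 77.43

77.43 dB


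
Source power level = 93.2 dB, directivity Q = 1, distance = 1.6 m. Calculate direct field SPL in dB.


Given values:
  Lw = 93.2 dB, Q = 1, r = 1.6 m
Formula: SPL = Lw + 10 * log10(Q / (4 * pi * r^2))
Compute 4 * pi * r^2 = 4 * pi * 1.6^2 = 32.1699
Compute Q / denom = 1 / 32.1699 = 0.03108496
Compute 10 * log10(0.03108496) = -15.0745
SPL = 93.2 + (-15.0745) = 78.13

78.13 dB


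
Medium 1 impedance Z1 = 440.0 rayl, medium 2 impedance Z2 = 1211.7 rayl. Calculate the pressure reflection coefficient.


Given values:
  Z1 = 440.0 rayl, Z2 = 1211.7 rayl
Formula: R = (Z2 - Z1) / (Z2 + Z1)
Numerator: Z2 - Z1 = 1211.7 - 440.0 = 771.7
Denominator: Z2 + Z1 = 1211.7 + 440.0 = 1651.7
R = 771.7 / 1651.7 = 0.4672

0.4672


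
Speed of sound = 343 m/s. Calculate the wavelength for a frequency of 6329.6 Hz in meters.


Given values:
  c = 343 m/s, f = 6329.6 Hz
Formula: lambda = c / f
lambda = 343 / 6329.6
lambda = 0.0542

0.0542 m


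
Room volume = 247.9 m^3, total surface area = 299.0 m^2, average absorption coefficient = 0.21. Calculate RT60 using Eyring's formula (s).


Given values:
  V = 247.9 m^3, S = 299.0 m^2, alpha = 0.21
Formula: RT60 = 0.161 * V / (-S * ln(1 - alpha))
Compute ln(1 - 0.21) = ln(0.79) = -0.235722
Denominator: -299.0 * -0.235722 = 70.4809
Numerator: 0.161 * 247.9 = 39.9119
RT60 = 39.9119 / 70.4809 = 0.566

0.566 s


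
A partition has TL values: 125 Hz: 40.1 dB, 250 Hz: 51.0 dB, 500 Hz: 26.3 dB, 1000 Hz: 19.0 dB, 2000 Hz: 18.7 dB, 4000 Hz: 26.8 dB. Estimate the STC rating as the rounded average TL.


Given TL values at each frequency:
  125 Hz: 40.1 dB
  250 Hz: 51.0 dB
  500 Hz: 26.3 dB
  1000 Hz: 19.0 dB
  2000 Hz: 18.7 dB
  4000 Hz: 26.8 dB
Formula: STC ~ round(average of TL values)
Sum = 40.1 + 51.0 + 26.3 + 19.0 + 18.7 + 26.8 = 181.9
Average = 181.9 / 6 = 30.32
Rounded: 30

30


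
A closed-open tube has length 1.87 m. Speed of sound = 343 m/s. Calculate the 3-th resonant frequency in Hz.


Given values:
  Tube type: closed-open, L = 1.87 m, c = 343 m/s, n = 3
Formula: f_n = (2n - 1) * c / (4 * L)
Compute 2n - 1 = 2*3 - 1 = 5
Compute 4 * L = 4 * 1.87 = 7.48
f = 5 * 343 / 7.48
f = 229.28

229.28 Hz


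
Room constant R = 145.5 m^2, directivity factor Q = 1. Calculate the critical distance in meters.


Given values:
  R = 145.5 m^2, Q = 1
Formula: d_c = 0.141 * sqrt(Q * R)
Compute Q * R = 1 * 145.5 = 145.5
Compute sqrt(145.5) = 12.0623
d_c = 0.141 * 12.0623 = 1.701

1.701 m


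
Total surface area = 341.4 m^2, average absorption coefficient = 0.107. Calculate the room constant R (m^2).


Given values:
  S = 341.4 m^2, alpha = 0.107
Formula: R = S * alpha / (1 - alpha)
Numerator: 341.4 * 0.107 = 36.5298
Denominator: 1 - 0.107 = 0.893
R = 36.5298 / 0.893 = 40.91

40.91 m^2


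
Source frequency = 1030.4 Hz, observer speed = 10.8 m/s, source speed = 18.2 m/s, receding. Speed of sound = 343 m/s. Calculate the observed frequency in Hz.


Given values:
  f_s = 1030.4 Hz, v_o = 10.8 m/s, v_s = 18.2 m/s
  Direction: receding
Formula: f_o = f_s * (c - v_o) / (c + v_s)
Numerator: c - v_o = 343 - 10.8 = 332.2
Denominator: c + v_s = 343 + 18.2 = 361.2
f_o = 1030.4 * 332.2 / 361.2 = 947.67

947.67 Hz


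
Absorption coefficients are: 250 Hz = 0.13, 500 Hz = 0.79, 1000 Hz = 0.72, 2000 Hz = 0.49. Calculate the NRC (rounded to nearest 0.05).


Given values:
  a_250 = 0.13, a_500 = 0.79
  a_1000 = 0.72, a_2000 = 0.49
Formula: NRC = (a250 + a500 + a1000 + a2000) / 4
Sum = 0.13 + 0.79 + 0.72 + 0.49 = 2.13
NRC = 2.13 / 4 = 0.5325
Rounded to nearest 0.05: 0.55

0.55


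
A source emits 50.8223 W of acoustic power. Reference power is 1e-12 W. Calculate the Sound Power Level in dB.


Given values:
  W = 50.8223 W
  W_ref = 1e-12 W
Formula: SWL = 10 * log10(W / W_ref)
Compute ratio: W / W_ref = 50822300000000
Compute log10: log10(50822300000000) = 13.706054
Multiply: SWL = 10 * 13.706054 = 137.06

137.06 dB


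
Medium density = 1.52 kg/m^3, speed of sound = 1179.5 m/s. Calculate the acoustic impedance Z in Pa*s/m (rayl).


Given values:
  rho = 1.52 kg/m^3
  c = 1179.5 m/s
Formula: Z = rho * c
Z = 1.52 * 1179.5
Z = 1792.84

1792.84 rayl


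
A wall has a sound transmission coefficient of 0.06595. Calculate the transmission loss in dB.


Given values:
  tau = 0.06595
Formula: TL = 10 * log10(1 / tau)
Compute 1 / tau = 1 / 0.06595 = 15.163
Compute log10(15.163) = 1.180785
TL = 10 * 1.180785 = 11.81

11.81 dB


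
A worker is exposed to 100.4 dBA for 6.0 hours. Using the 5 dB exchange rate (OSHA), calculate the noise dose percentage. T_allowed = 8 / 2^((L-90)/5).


Given values:
  L = 100.4 dBA, T = 6.0 hours
Formula: T_allowed = 8 / 2^((L - 90) / 5)
Compute exponent: (100.4 - 90) / 5 = 2.08
Compute 2^(2.08) = 4.228072
T_allowed = 8 / 4.228072 = 1.892115 hours
Dose = (T / T_allowed) * 100
Dose = (6.0 / 1.892115) * 100 = 317.11

317.11 %


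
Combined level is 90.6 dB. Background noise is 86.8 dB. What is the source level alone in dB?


Given values:
  L_total = 90.6 dB, L_bg = 86.8 dB
Formula: L_source = 10 * log10(10^(L_total/10) - 10^(L_bg/10))
Convert to linear:
  10^(90.6/10) = 1148153621.4969
  10^(86.8/10) = 478630092.3226
Difference: 1148153621.4969 - 478630092.3226 = 669523529.1743
L_source = 10 * log10(669523529.1743) = 88.26

88.26 dB


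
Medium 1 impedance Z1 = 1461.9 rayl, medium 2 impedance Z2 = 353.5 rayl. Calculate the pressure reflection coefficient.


Given values:
  Z1 = 1461.9 rayl, Z2 = 353.5 rayl
Formula: R = (Z2 - Z1) / (Z2 + Z1)
Numerator: Z2 - Z1 = 353.5 - 1461.9 = -1108.4
Denominator: Z2 + Z1 = 353.5 + 1461.9 = 1815.4
R = -1108.4 / 1815.4 = -0.6106

-0.6106


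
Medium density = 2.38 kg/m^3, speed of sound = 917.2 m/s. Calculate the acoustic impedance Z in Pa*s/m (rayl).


Given values:
  rho = 2.38 kg/m^3
  c = 917.2 m/s
Formula: Z = rho * c
Z = 2.38 * 917.2
Z = 2182.94

2182.94 rayl


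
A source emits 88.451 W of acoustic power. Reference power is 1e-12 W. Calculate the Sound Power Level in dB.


Given values:
  W = 88.451 W
  W_ref = 1e-12 W
Formula: SWL = 10 * log10(W / W_ref)
Compute ratio: W / W_ref = 88451000000000
Compute log10: log10(88451000000000) = 13.946703
Multiply: SWL = 10 * 13.946703 = 139.47

139.47 dB


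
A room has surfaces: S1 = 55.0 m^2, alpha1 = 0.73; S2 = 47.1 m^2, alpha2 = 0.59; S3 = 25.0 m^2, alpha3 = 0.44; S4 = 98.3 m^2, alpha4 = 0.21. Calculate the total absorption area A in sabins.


Given surfaces:
  Surface 1: 55.0 * 0.73 = 40.15
  Surface 2: 47.1 * 0.59 = 27.789
  Surface 3: 25.0 * 0.44 = 11.0
  Surface 4: 98.3 * 0.21 = 20.643
Formula: A = sum(Si * alpha_i)
A = 40.15 + 27.789 + 11.0 + 20.643
A = 99.58

99.58 sabins


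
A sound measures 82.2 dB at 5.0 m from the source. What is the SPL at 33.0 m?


Given values:
  SPL1 = 82.2 dB, r1 = 5.0 m, r2 = 33.0 m
Formula: SPL2 = SPL1 - 20 * log10(r2 / r1)
Compute ratio: r2 / r1 = 33.0 / 5.0 = 6.6
Compute log10: log10(6.6) = 0.819544
Compute drop: 20 * 0.819544 = 16.3909
SPL2 = 82.2 - 16.3909 = 65.81

65.81 dB


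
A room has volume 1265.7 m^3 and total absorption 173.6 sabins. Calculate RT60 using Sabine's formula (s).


Given values:
  V = 1265.7 m^3
  A = 173.6 sabins
Formula: RT60 = 0.161 * V / A
Numerator: 0.161 * 1265.7 = 203.7777
RT60 = 203.7777 / 173.6 = 1.174

1.174 s


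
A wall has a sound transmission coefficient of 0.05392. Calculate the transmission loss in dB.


Given values:
  tau = 0.05392
Formula: TL = 10 * log10(1 / tau)
Compute 1 / tau = 1 / 0.05392 = 18.546
Compute log10(18.546) = 1.26825
TL = 10 * 1.26825 = 12.68

12.68 dB


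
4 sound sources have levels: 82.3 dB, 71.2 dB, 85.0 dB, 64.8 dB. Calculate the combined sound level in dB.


Formula: L_total = 10 * log10( sum(10^(Li/10)) )
  Source 1: 10^(82.3/10) = 169824365.2462
  Source 2: 10^(71.2/10) = 13182567.3856
  Source 3: 10^(85.0/10) = 316227766.0168
  Source 4: 10^(64.8/10) = 3019951.7204
Sum of linear values = 502254650.369
L_total = 10 * log10(502254650.369) = 87.01

87.01 dB


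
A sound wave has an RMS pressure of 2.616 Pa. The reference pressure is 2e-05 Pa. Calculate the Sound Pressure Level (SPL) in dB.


Given values:
  p = 2.616 Pa
  p_ref = 2e-05 Pa
Formula: SPL = 20 * log10(p / p_ref)
Compute ratio: p / p_ref = 2.616 / 2e-05 = 130800
Compute log10: log10(130800) = 5.116608
Multiply: SPL = 20 * 5.116608 = 102.33

102.33 dB


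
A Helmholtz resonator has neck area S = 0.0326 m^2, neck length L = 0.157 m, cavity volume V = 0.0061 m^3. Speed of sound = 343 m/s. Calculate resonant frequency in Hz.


Given values:
  S = 0.0326 m^2, L = 0.157 m, V = 0.0061 m^3, c = 343 m/s
Formula: f = (c / (2*pi)) * sqrt(S / (V * L))
Compute V * L = 0.0061 * 0.157 = 0.0009577
Compute S / (V * L) = 0.0326 / 0.0009577 = 34.0399
Compute sqrt(34.0399) = 5.834372
Compute c / (2*pi) = 343 / 6.283185 = 54.590148
f = 54.590148 * 5.834372 = 318.5

318.5 Hz


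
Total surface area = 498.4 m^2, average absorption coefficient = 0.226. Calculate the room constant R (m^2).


Given values:
  S = 498.4 m^2, alpha = 0.226
Formula: R = S * alpha / (1 - alpha)
Numerator: 498.4 * 0.226 = 112.6384
Denominator: 1 - 0.226 = 0.774
R = 112.6384 / 0.774 = 145.53

145.53 m^2


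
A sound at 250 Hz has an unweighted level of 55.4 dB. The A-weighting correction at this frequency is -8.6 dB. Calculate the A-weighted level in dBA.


Given values:
  SPL = 55.4 dB
  A-weighting at 250 Hz = -8.6 dB
Formula: L_A = SPL + A_weight
L_A = 55.4 + (-8.6)
L_A = 46.8

46.8 dBA


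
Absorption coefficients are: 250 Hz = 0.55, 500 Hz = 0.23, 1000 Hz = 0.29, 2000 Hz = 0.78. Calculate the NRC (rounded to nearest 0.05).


Given values:
  a_250 = 0.55, a_500 = 0.23
  a_1000 = 0.29, a_2000 = 0.78
Formula: NRC = (a250 + a500 + a1000 + a2000) / 4
Sum = 0.55 + 0.23 + 0.29 + 0.78 = 1.85
NRC = 1.85 / 4 = 0.4625
Rounded to nearest 0.05: 0.45

0.45


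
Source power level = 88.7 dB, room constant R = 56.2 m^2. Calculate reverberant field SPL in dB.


Given values:
  Lw = 88.7 dB, R = 56.2 m^2
Formula: SPL = Lw + 10 * log10(4 / R)
Compute 4 / R = 4 / 56.2 = 0.071174
Compute 10 * log10(0.071174) = -11.4768
SPL = 88.7 + (-11.4768) = 77.22

77.22 dB


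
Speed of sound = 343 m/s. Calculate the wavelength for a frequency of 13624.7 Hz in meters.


Given values:
  c = 343 m/s, f = 13624.7 Hz
Formula: lambda = c / f
lambda = 343 / 13624.7
lambda = 0.0252

0.0252 m


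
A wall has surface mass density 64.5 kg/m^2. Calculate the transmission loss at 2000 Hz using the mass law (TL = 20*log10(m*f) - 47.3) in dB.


Given values:
  m = 64.5 kg/m^2, f = 2000 Hz
Formula: TL = 20 * log10(m * f) - 47.3
Compute m * f = 64.5 * 2000 = 129000.0
Compute log10(129000.0) = 5.11059
Compute 20 * 5.11059 = 102.2118
TL = 102.2118 - 47.3 = 54.91

54.91 dB


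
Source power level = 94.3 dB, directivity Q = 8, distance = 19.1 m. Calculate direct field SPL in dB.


Given values:
  Lw = 94.3 dB, Q = 8, r = 19.1 m
Formula: SPL = Lw + 10 * log10(Q / (4 * pi * r^2))
Compute 4 * pi * r^2 = 4 * pi * 19.1^2 = 4584.3377
Compute Q / denom = 8 / 4584.3377 = 0.00174507
Compute 10 * log10(0.00174507) = -27.5819
SPL = 94.3 + (-27.5819) = 66.72

66.72 dB


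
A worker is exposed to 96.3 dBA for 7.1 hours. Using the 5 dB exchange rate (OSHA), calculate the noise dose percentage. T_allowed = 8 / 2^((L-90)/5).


Given values:
  L = 96.3 dBA, T = 7.1 hours
Formula: T_allowed = 8 / 2^((L - 90) / 5)
Compute exponent: (96.3 - 90) / 5 = 1.26
Compute 2^(1.26) = 2.394957
T_allowed = 8 / 2.394957 = 3.340352 hours
Dose = (T / T_allowed) * 100
Dose = (7.1 / 3.340352) * 100 = 212.55

212.55 %


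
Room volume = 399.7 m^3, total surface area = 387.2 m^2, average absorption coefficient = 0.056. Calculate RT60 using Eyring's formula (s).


Given values:
  V = 399.7 m^3, S = 387.2 m^2, alpha = 0.056
Formula: RT60 = 0.161 * V / (-S * ln(1 - alpha))
Compute ln(1 - 0.056) = ln(0.944) = -0.057629
Denominator: -387.2 * -0.057629 = 22.3139
Numerator: 0.161 * 399.7 = 64.3517
RT60 = 64.3517 / 22.3139 = 2.884

2.884 s


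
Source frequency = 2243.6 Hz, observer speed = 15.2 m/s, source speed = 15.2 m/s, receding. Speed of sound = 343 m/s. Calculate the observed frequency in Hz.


Given values:
  f_s = 2243.6 Hz, v_o = 15.2 m/s, v_s = 15.2 m/s
  Direction: receding
Formula: f_o = f_s * (c - v_o) / (c + v_s)
Numerator: c - v_o = 343 - 15.2 = 327.8
Denominator: c + v_s = 343 + 15.2 = 358.2
f_o = 2243.6 * 327.8 / 358.2 = 2053.19

2053.19 Hz


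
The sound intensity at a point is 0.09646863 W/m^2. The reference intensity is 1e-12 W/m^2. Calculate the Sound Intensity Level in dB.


Given values:
  I = 0.09646863 W/m^2
  I_ref = 1e-12 W/m^2
Formula: SIL = 10 * log10(I / I_ref)
Compute ratio: I / I_ref = 96468630000
Compute log10: log10(96468630000) = 10.984386
Multiply: SIL = 10 * 10.984386 = 109.84

109.84 dB


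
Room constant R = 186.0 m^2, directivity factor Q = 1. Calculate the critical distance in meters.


Given values:
  R = 186.0 m^2, Q = 1
Formula: d_c = 0.141 * sqrt(Q * R)
Compute Q * R = 1 * 186.0 = 186.0
Compute sqrt(186.0) = 13.6382
d_c = 0.141 * 13.6382 = 1.923

1.923 m


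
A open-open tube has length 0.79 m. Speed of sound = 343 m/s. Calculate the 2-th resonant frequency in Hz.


Given values:
  Tube type: open-open, L = 0.79 m, c = 343 m/s, n = 2
Formula: f_n = n * c / (2 * L)
Compute 2 * L = 2 * 0.79 = 1.58
f = 2 * 343 / 1.58
f = 434.18

434.18 Hz


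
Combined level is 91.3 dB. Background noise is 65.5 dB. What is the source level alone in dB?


Given values:
  L_total = 91.3 dB, L_bg = 65.5 dB
Formula: L_source = 10 * log10(10^(L_total/10) - 10^(L_bg/10))
Convert to linear:
  10^(91.3/10) = 1348962882.5917
  10^(65.5/10) = 3548133.8923
Difference: 1348962882.5917 - 3548133.8923 = 1345414748.6994
L_source = 10 * log10(1345414748.6994) = 91.29

91.29 dB


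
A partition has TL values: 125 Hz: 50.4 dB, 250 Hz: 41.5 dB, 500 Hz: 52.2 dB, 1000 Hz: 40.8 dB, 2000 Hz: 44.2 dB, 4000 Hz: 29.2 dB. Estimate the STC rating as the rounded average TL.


Given TL values at each frequency:
  125 Hz: 50.4 dB
  250 Hz: 41.5 dB
  500 Hz: 52.2 dB
  1000 Hz: 40.8 dB
  2000 Hz: 44.2 dB
  4000 Hz: 29.2 dB
Formula: STC ~ round(average of TL values)
Sum = 50.4 + 41.5 + 52.2 + 40.8 + 44.2 + 29.2 = 258.3
Average = 258.3 / 6 = 43.05
Rounded: 43

43


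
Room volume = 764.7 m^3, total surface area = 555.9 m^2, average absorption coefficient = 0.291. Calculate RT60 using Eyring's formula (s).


Given values:
  V = 764.7 m^3, S = 555.9 m^2, alpha = 0.291
Formula: RT60 = 0.161 * V / (-S * ln(1 - alpha))
Compute ln(1 - 0.291) = ln(0.709) = -0.3439
Denominator: -555.9 * -0.3439 = 191.174
Numerator: 0.161 * 764.7 = 123.1167
RT60 = 123.1167 / 191.174 = 0.644

0.644 s


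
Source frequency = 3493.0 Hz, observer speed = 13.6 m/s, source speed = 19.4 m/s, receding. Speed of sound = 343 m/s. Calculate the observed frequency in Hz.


Given values:
  f_s = 3493.0 Hz, v_o = 13.6 m/s, v_s = 19.4 m/s
  Direction: receding
Formula: f_o = f_s * (c - v_o) / (c + v_s)
Numerator: c - v_o = 343 - 13.6 = 329.4
Denominator: c + v_s = 343 + 19.4 = 362.4
f_o = 3493.0 * 329.4 / 362.4 = 3174.93

3174.93 Hz


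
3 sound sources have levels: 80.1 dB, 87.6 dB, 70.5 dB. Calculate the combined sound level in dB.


Formula: L_total = 10 * log10( sum(10^(Li/10)) )
  Source 1: 10^(80.1/10) = 102329299.2281
  Source 2: 10^(87.6/10) = 575439937.3372
  Source 3: 10^(70.5/10) = 11220184.543
Sum of linear values = 688989421.1083
L_total = 10 * log10(688989421.1083) = 88.38

88.38 dB


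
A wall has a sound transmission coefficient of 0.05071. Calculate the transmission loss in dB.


Given values:
  tau = 0.05071
Formula: TL = 10 * log10(1 / tau)
Compute 1 / tau = 1 / 0.05071 = 19.72
Compute log10(19.72) = 1.294907
TL = 10 * 1.294907 = 12.95

12.95 dB


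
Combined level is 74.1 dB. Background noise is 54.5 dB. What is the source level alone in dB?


Given values:
  L_total = 74.1 dB, L_bg = 54.5 dB
Formula: L_source = 10 * log10(10^(L_total/10) - 10^(L_bg/10))
Convert to linear:
  10^(74.1/10) = 25703957.8277
  10^(54.5/10) = 281838.2931
Difference: 25703957.8277 - 281838.2931 = 25422119.5346
L_source = 10 * log10(25422119.5346) = 74.05

74.05 dB


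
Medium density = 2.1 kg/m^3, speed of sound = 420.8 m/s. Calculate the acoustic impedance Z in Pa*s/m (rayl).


Given values:
  rho = 2.1 kg/m^3
  c = 420.8 m/s
Formula: Z = rho * c
Z = 2.1 * 420.8
Z = 883.68

883.68 rayl


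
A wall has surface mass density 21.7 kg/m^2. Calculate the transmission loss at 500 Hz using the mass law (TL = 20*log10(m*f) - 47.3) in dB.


Given values:
  m = 21.7 kg/m^2, f = 500 Hz
Formula: TL = 20 * log10(m * f) - 47.3
Compute m * f = 21.7 * 500 = 10850.0
Compute log10(10850.0) = 4.03543
Compute 20 * 4.03543 = 80.7086
TL = 80.7086 - 47.3 = 33.41

33.41 dB


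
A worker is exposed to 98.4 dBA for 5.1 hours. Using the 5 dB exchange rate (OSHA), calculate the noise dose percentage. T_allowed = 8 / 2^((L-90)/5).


Given values:
  L = 98.4 dBA, T = 5.1 hours
Formula: T_allowed = 8 / 2^((L - 90) / 5)
Compute exponent: (98.4 - 90) / 5 = 1.68
Compute 2^(1.68) = 3.20428
T_allowed = 8 / 3.20428 = 2.496661 hours
Dose = (T / T_allowed) * 100
Dose = (5.1 / 2.496661) * 100 = 204.27

204.27 %


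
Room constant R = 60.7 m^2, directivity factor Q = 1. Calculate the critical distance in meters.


Given values:
  R = 60.7 m^2, Q = 1
Formula: d_c = 0.141 * sqrt(Q * R)
Compute Q * R = 1 * 60.7 = 60.7
Compute sqrt(60.7) = 7.791
d_c = 0.141 * 7.791 = 1.099

1.099 m


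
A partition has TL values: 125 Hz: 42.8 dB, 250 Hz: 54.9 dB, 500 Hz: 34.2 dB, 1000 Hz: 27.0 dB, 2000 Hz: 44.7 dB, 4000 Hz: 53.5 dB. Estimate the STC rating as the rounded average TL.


Given TL values at each frequency:
  125 Hz: 42.8 dB
  250 Hz: 54.9 dB
  500 Hz: 34.2 dB
  1000 Hz: 27.0 dB
  2000 Hz: 44.7 dB
  4000 Hz: 53.5 dB
Formula: STC ~ round(average of TL values)
Sum = 42.8 + 54.9 + 34.2 + 27.0 + 44.7 + 53.5 = 257.1
Average = 257.1 / 6 = 42.85
Rounded: 43

43


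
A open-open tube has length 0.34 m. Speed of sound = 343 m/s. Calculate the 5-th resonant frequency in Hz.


Given values:
  Tube type: open-open, L = 0.34 m, c = 343 m/s, n = 5
Formula: f_n = n * c / (2 * L)
Compute 2 * L = 2 * 0.34 = 0.68
f = 5 * 343 / 0.68
f = 2522.06

2522.06 Hz


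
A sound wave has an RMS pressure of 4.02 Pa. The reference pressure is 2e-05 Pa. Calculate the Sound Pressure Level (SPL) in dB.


Given values:
  p = 4.02 Pa
  p_ref = 2e-05 Pa
Formula: SPL = 20 * log10(p / p_ref)
Compute ratio: p / p_ref = 4.02 / 2e-05 = 201000
Compute log10: log10(201000) = 5.303196
Multiply: SPL = 20 * 5.303196 = 106.06

106.06 dB


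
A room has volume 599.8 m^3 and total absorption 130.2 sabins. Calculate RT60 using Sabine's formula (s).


Given values:
  V = 599.8 m^3
  A = 130.2 sabins
Formula: RT60 = 0.161 * V / A
Numerator: 0.161 * 599.8 = 96.5678
RT60 = 96.5678 / 130.2 = 0.742

0.742 s
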